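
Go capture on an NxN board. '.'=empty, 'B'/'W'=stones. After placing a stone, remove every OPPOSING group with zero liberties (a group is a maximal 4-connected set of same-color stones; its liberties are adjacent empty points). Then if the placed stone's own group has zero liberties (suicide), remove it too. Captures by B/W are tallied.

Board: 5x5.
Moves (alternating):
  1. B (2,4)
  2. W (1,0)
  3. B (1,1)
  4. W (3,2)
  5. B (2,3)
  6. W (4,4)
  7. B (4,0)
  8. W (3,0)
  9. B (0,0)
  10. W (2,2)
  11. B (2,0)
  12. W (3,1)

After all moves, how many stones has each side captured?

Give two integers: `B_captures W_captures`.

Answer: 1 0

Derivation:
Move 1: B@(2,4) -> caps B=0 W=0
Move 2: W@(1,0) -> caps B=0 W=0
Move 3: B@(1,1) -> caps B=0 W=0
Move 4: W@(3,2) -> caps B=0 W=0
Move 5: B@(2,3) -> caps B=0 W=0
Move 6: W@(4,4) -> caps B=0 W=0
Move 7: B@(4,0) -> caps B=0 W=0
Move 8: W@(3,0) -> caps B=0 W=0
Move 9: B@(0,0) -> caps B=0 W=0
Move 10: W@(2,2) -> caps B=0 W=0
Move 11: B@(2,0) -> caps B=1 W=0
Move 12: W@(3,1) -> caps B=1 W=0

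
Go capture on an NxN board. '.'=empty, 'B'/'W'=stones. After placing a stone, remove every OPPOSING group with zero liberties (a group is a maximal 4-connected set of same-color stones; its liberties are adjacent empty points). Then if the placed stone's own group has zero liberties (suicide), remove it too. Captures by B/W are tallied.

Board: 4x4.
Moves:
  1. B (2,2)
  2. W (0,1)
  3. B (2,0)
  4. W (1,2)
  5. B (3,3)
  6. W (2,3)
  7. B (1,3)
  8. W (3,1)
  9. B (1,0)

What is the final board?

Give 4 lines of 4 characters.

Answer: .W..
B.WB
B.B.
.W.B

Derivation:
Move 1: B@(2,2) -> caps B=0 W=0
Move 2: W@(0,1) -> caps B=0 W=0
Move 3: B@(2,0) -> caps B=0 W=0
Move 4: W@(1,2) -> caps B=0 W=0
Move 5: B@(3,3) -> caps B=0 W=0
Move 6: W@(2,3) -> caps B=0 W=0
Move 7: B@(1,3) -> caps B=1 W=0
Move 8: W@(3,1) -> caps B=1 W=0
Move 9: B@(1,0) -> caps B=1 W=0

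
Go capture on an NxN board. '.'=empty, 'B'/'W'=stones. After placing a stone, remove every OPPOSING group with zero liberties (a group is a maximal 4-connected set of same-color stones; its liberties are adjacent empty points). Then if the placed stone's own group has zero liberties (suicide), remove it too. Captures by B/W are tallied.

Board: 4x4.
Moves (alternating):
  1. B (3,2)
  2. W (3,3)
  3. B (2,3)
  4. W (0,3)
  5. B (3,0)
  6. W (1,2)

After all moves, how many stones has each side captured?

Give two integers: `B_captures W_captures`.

Answer: 1 0

Derivation:
Move 1: B@(3,2) -> caps B=0 W=0
Move 2: W@(3,3) -> caps B=0 W=0
Move 3: B@(2,3) -> caps B=1 W=0
Move 4: W@(0,3) -> caps B=1 W=0
Move 5: B@(3,0) -> caps B=1 W=0
Move 6: W@(1,2) -> caps B=1 W=0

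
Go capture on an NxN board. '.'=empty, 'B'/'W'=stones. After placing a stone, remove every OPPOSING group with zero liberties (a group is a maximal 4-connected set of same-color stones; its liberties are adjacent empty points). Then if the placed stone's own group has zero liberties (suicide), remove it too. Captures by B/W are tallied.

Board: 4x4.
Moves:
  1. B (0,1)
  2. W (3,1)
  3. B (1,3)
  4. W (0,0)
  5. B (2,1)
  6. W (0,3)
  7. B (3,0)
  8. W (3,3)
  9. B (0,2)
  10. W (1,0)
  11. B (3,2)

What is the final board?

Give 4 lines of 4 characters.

Answer: WBB.
W..B
.B..
B.BW

Derivation:
Move 1: B@(0,1) -> caps B=0 W=0
Move 2: W@(3,1) -> caps B=0 W=0
Move 3: B@(1,3) -> caps B=0 W=0
Move 4: W@(0,0) -> caps B=0 W=0
Move 5: B@(2,1) -> caps B=0 W=0
Move 6: W@(0,3) -> caps B=0 W=0
Move 7: B@(3,0) -> caps B=0 W=0
Move 8: W@(3,3) -> caps B=0 W=0
Move 9: B@(0,2) -> caps B=1 W=0
Move 10: W@(1,0) -> caps B=1 W=0
Move 11: B@(3,2) -> caps B=2 W=0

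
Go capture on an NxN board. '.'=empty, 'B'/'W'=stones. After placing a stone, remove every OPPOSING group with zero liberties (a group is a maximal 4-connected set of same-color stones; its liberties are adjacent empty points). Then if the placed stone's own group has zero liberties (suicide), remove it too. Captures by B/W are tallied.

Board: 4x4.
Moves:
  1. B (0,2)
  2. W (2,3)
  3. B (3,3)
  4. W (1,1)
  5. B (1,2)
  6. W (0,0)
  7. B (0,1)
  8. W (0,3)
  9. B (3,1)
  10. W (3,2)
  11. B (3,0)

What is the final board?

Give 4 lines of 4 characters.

Move 1: B@(0,2) -> caps B=0 W=0
Move 2: W@(2,3) -> caps B=0 W=0
Move 3: B@(3,3) -> caps B=0 W=0
Move 4: W@(1,1) -> caps B=0 W=0
Move 5: B@(1,2) -> caps B=0 W=0
Move 6: W@(0,0) -> caps B=0 W=0
Move 7: B@(0,1) -> caps B=0 W=0
Move 8: W@(0,3) -> caps B=0 W=0
Move 9: B@(3,1) -> caps B=0 W=0
Move 10: W@(3,2) -> caps B=0 W=1
Move 11: B@(3,0) -> caps B=0 W=1

Answer: WBBW
.WB.
...W
BBW.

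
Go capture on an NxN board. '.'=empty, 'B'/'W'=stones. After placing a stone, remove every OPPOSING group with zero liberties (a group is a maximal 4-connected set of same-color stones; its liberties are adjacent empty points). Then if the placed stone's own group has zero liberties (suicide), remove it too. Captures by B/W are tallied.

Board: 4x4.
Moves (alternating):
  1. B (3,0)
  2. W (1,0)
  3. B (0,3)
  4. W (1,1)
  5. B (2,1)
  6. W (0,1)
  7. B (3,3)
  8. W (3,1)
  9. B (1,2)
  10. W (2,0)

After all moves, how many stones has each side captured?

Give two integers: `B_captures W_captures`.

Answer: 0 1

Derivation:
Move 1: B@(3,0) -> caps B=0 W=0
Move 2: W@(1,0) -> caps B=0 W=0
Move 3: B@(0,3) -> caps B=0 W=0
Move 4: W@(1,1) -> caps B=0 W=0
Move 5: B@(2,1) -> caps B=0 W=0
Move 6: W@(0,1) -> caps B=0 W=0
Move 7: B@(3,3) -> caps B=0 W=0
Move 8: W@(3,1) -> caps B=0 W=0
Move 9: B@(1,2) -> caps B=0 W=0
Move 10: W@(2,0) -> caps B=0 W=1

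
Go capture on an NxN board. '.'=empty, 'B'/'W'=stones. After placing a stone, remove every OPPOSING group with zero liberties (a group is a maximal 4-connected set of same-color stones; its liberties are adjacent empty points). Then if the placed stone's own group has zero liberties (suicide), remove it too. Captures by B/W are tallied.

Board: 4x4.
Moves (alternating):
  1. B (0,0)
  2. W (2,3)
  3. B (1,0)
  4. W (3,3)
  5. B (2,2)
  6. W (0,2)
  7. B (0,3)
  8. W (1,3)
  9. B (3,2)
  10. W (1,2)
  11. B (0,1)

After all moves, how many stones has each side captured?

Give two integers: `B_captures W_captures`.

Move 1: B@(0,0) -> caps B=0 W=0
Move 2: W@(2,3) -> caps B=0 W=0
Move 3: B@(1,0) -> caps B=0 W=0
Move 4: W@(3,3) -> caps B=0 W=0
Move 5: B@(2,2) -> caps B=0 W=0
Move 6: W@(0,2) -> caps B=0 W=0
Move 7: B@(0,3) -> caps B=0 W=0
Move 8: W@(1,3) -> caps B=0 W=1
Move 9: B@(3,2) -> caps B=0 W=1
Move 10: W@(1,2) -> caps B=0 W=1
Move 11: B@(0,1) -> caps B=0 W=1

Answer: 0 1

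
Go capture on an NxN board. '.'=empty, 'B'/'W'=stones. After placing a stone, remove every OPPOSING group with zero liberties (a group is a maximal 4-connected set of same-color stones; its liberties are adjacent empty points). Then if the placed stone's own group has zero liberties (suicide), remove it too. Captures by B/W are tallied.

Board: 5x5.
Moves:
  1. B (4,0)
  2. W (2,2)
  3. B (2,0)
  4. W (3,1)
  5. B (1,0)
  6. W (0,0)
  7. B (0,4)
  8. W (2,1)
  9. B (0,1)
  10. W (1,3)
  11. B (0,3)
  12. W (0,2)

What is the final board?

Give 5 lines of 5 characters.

Answer: .BWBB
B..W.
BWW..
.W...
B....

Derivation:
Move 1: B@(4,0) -> caps B=0 W=0
Move 2: W@(2,2) -> caps B=0 W=0
Move 3: B@(2,0) -> caps B=0 W=0
Move 4: W@(3,1) -> caps B=0 W=0
Move 5: B@(1,0) -> caps B=0 W=0
Move 6: W@(0,0) -> caps B=0 W=0
Move 7: B@(0,4) -> caps B=0 W=0
Move 8: W@(2,1) -> caps B=0 W=0
Move 9: B@(0,1) -> caps B=1 W=0
Move 10: W@(1,3) -> caps B=1 W=0
Move 11: B@(0,3) -> caps B=1 W=0
Move 12: W@(0,2) -> caps B=1 W=0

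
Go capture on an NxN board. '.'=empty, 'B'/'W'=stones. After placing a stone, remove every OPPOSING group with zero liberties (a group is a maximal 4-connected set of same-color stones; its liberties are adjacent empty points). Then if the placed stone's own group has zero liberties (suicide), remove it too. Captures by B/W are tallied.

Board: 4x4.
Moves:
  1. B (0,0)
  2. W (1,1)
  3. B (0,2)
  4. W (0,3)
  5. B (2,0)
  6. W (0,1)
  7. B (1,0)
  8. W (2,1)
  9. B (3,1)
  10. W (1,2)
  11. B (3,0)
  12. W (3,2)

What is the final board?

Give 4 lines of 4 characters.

Move 1: B@(0,0) -> caps B=0 W=0
Move 2: W@(1,1) -> caps B=0 W=0
Move 3: B@(0,2) -> caps B=0 W=0
Move 4: W@(0,3) -> caps B=0 W=0
Move 5: B@(2,0) -> caps B=0 W=0
Move 6: W@(0,1) -> caps B=0 W=0
Move 7: B@(1,0) -> caps B=0 W=0
Move 8: W@(2,1) -> caps B=0 W=0
Move 9: B@(3,1) -> caps B=0 W=0
Move 10: W@(1,2) -> caps B=0 W=1
Move 11: B@(3,0) -> caps B=0 W=1
Move 12: W@(3,2) -> caps B=0 W=6

Answer: .W.W
.WW.
.W..
..W.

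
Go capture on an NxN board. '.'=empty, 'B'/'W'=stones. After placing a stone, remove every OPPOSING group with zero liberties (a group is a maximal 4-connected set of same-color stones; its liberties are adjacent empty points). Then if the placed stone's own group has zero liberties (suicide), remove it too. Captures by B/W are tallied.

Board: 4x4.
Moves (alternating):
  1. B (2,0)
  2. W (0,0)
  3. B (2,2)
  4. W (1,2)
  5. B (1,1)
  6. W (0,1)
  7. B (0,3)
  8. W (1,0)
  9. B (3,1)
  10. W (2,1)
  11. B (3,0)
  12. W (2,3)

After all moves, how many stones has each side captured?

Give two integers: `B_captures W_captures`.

Move 1: B@(2,0) -> caps B=0 W=0
Move 2: W@(0,0) -> caps B=0 W=0
Move 3: B@(2,2) -> caps B=0 W=0
Move 4: W@(1,2) -> caps B=0 W=0
Move 5: B@(1,1) -> caps B=0 W=0
Move 6: W@(0,1) -> caps B=0 W=0
Move 7: B@(0,3) -> caps B=0 W=0
Move 8: W@(1,0) -> caps B=0 W=0
Move 9: B@(3,1) -> caps B=0 W=0
Move 10: W@(2,1) -> caps B=0 W=1
Move 11: B@(3,0) -> caps B=0 W=1
Move 12: W@(2,3) -> caps B=0 W=1

Answer: 0 1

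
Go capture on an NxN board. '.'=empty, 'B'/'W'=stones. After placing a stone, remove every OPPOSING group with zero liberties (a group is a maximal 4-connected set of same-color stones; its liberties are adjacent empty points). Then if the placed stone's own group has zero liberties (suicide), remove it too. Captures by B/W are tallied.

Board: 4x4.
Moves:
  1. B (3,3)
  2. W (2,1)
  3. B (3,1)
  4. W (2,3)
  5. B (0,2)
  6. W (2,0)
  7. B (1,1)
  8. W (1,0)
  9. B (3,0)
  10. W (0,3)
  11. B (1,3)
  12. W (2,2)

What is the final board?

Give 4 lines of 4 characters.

Answer: ..B.
WB.B
WWWW
BB.B

Derivation:
Move 1: B@(3,3) -> caps B=0 W=0
Move 2: W@(2,1) -> caps B=0 W=0
Move 3: B@(3,1) -> caps B=0 W=0
Move 4: W@(2,3) -> caps B=0 W=0
Move 5: B@(0,2) -> caps B=0 W=0
Move 6: W@(2,0) -> caps B=0 W=0
Move 7: B@(1,1) -> caps B=0 W=0
Move 8: W@(1,0) -> caps B=0 W=0
Move 9: B@(3,0) -> caps B=0 W=0
Move 10: W@(0,3) -> caps B=0 W=0
Move 11: B@(1,3) -> caps B=1 W=0
Move 12: W@(2,2) -> caps B=1 W=0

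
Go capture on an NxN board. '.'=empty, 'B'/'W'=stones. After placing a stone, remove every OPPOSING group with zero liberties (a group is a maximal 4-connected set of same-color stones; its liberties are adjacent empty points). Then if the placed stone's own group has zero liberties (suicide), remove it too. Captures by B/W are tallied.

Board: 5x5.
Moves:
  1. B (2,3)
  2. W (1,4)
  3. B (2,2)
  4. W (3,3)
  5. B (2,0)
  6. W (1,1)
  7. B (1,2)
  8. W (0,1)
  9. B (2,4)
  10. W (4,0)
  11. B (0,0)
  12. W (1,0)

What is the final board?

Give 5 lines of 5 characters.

Answer: .W...
WWB.W
B.BBB
...W.
W....

Derivation:
Move 1: B@(2,3) -> caps B=0 W=0
Move 2: W@(1,4) -> caps B=0 W=0
Move 3: B@(2,2) -> caps B=0 W=0
Move 4: W@(3,3) -> caps B=0 W=0
Move 5: B@(2,0) -> caps B=0 W=0
Move 6: W@(1,1) -> caps B=0 W=0
Move 7: B@(1,2) -> caps B=0 W=0
Move 8: W@(0,1) -> caps B=0 W=0
Move 9: B@(2,4) -> caps B=0 W=0
Move 10: W@(4,0) -> caps B=0 W=0
Move 11: B@(0,0) -> caps B=0 W=0
Move 12: W@(1,0) -> caps B=0 W=1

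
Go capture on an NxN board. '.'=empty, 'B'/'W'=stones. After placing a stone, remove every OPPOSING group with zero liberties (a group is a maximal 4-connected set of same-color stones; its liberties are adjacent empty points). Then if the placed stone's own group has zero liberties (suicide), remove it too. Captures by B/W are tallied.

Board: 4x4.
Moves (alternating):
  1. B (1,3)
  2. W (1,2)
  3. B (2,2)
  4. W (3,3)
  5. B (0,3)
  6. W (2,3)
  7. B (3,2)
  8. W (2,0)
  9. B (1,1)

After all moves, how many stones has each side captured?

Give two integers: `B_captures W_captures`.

Answer: 2 0

Derivation:
Move 1: B@(1,3) -> caps B=0 W=0
Move 2: W@(1,2) -> caps B=0 W=0
Move 3: B@(2,2) -> caps B=0 W=0
Move 4: W@(3,3) -> caps B=0 W=0
Move 5: B@(0,3) -> caps B=0 W=0
Move 6: W@(2,3) -> caps B=0 W=0
Move 7: B@(3,2) -> caps B=2 W=0
Move 8: W@(2,0) -> caps B=2 W=0
Move 9: B@(1,1) -> caps B=2 W=0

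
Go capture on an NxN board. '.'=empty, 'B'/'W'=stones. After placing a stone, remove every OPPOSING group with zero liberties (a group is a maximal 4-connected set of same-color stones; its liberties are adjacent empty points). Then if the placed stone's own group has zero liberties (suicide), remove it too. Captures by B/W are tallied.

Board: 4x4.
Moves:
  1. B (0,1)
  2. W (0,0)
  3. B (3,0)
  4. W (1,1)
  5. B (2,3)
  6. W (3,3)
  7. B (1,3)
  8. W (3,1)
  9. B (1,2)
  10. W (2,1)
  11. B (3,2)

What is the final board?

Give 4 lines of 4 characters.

Answer: WB..
.WBB
.W.B
BWB.

Derivation:
Move 1: B@(0,1) -> caps B=0 W=0
Move 2: W@(0,0) -> caps B=0 W=0
Move 3: B@(3,0) -> caps B=0 W=0
Move 4: W@(1,1) -> caps B=0 W=0
Move 5: B@(2,3) -> caps B=0 W=0
Move 6: W@(3,3) -> caps B=0 W=0
Move 7: B@(1,3) -> caps B=0 W=0
Move 8: W@(3,1) -> caps B=0 W=0
Move 9: B@(1,2) -> caps B=0 W=0
Move 10: W@(2,1) -> caps B=0 W=0
Move 11: B@(3,2) -> caps B=1 W=0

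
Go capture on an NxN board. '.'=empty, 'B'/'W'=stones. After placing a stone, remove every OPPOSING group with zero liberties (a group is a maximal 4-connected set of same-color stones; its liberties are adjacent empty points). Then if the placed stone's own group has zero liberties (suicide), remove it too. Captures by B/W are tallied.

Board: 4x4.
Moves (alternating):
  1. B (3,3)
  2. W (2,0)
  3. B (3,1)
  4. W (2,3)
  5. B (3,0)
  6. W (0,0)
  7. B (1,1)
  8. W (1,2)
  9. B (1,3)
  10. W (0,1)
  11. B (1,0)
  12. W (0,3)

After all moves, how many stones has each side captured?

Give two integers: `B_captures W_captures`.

Move 1: B@(3,3) -> caps B=0 W=0
Move 2: W@(2,0) -> caps B=0 W=0
Move 3: B@(3,1) -> caps B=0 W=0
Move 4: W@(2,3) -> caps B=0 W=0
Move 5: B@(3,0) -> caps B=0 W=0
Move 6: W@(0,0) -> caps B=0 W=0
Move 7: B@(1,1) -> caps B=0 W=0
Move 8: W@(1,2) -> caps B=0 W=0
Move 9: B@(1,3) -> caps B=0 W=0
Move 10: W@(0,1) -> caps B=0 W=0
Move 11: B@(1,0) -> caps B=0 W=0
Move 12: W@(0,3) -> caps B=0 W=1

Answer: 0 1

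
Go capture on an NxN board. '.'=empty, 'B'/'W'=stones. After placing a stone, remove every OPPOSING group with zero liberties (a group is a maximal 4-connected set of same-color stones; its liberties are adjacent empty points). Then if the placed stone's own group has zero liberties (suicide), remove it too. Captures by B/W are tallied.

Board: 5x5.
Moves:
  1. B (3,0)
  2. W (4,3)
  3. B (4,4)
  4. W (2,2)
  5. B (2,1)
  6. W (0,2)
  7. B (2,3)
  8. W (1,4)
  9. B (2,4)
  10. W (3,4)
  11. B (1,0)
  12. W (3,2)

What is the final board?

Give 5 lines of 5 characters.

Move 1: B@(3,0) -> caps B=0 W=0
Move 2: W@(4,3) -> caps B=0 W=0
Move 3: B@(4,4) -> caps B=0 W=0
Move 4: W@(2,2) -> caps B=0 W=0
Move 5: B@(2,1) -> caps B=0 W=0
Move 6: W@(0,2) -> caps B=0 W=0
Move 7: B@(2,3) -> caps B=0 W=0
Move 8: W@(1,4) -> caps B=0 W=0
Move 9: B@(2,4) -> caps B=0 W=0
Move 10: W@(3,4) -> caps B=0 W=1
Move 11: B@(1,0) -> caps B=0 W=1
Move 12: W@(3,2) -> caps B=0 W=1

Answer: ..W..
B...W
.BWBB
B.W.W
...W.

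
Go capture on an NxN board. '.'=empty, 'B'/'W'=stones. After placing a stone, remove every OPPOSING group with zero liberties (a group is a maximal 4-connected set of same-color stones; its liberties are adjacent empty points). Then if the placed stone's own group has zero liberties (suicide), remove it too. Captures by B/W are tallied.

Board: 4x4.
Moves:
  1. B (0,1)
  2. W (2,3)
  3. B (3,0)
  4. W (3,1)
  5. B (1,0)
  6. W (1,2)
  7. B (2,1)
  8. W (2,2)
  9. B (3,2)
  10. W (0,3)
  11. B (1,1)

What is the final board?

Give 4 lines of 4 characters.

Move 1: B@(0,1) -> caps B=0 W=0
Move 2: W@(2,3) -> caps B=0 W=0
Move 3: B@(3,0) -> caps B=0 W=0
Move 4: W@(3,1) -> caps B=0 W=0
Move 5: B@(1,0) -> caps B=0 W=0
Move 6: W@(1,2) -> caps B=0 W=0
Move 7: B@(2,1) -> caps B=0 W=0
Move 8: W@(2,2) -> caps B=0 W=0
Move 9: B@(3,2) -> caps B=1 W=0
Move 10: W@(0,3) -> caps B=1 W=0
Move 11: B@(1,1) -> caps B=1 W=0

Answer: .B.W
BBW.
.BWW
B.B.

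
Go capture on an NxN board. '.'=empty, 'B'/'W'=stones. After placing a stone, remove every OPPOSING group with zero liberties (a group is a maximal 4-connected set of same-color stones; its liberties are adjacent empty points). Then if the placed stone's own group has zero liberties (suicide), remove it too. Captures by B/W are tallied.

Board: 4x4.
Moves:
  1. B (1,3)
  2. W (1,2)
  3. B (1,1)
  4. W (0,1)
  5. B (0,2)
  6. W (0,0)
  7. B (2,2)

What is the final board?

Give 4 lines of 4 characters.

Move 1: B@(1,3) -> caps B=0 W=0
Move 2: W@(1,2) -> caps B=0 W=0
Move 3: B@(1,1) -> caps B=0 W=0
Move 4: W@(0,1) -> caps B=0 W=0
Move 5: B@(0,2) -> caps B=0 W=0
Move 6: W@(0,0) -> caps B=0 W=0
Move 7: B@(2,2) -> caps B=1 W=0

Answer: WWB.
.B.B
..B.
....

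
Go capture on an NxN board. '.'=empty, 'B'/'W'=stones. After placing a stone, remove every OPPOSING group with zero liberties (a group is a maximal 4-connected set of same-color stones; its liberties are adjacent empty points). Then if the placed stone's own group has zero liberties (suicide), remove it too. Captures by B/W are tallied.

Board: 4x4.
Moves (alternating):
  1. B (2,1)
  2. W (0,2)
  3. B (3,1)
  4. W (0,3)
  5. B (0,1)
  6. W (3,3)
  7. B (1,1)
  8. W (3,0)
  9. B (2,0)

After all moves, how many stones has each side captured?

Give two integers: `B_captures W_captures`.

Move 1: B@(2,1) -> caps B=0 W=0
Move 2: W@(0,2) -> caps B=0 W=0
Move 3: B@(3,1) -> caps B=0 W=0
Move 4: W@(0,3) -> caps B=0 W=0
Move 5: B@(0,1) -> caps B=0 W=0
Move 6: W@(3,3) -> caps B=0 W=0
Move 7: B@(1,1) -> caps B=0 W=0
Move 8: W@(3,0) -> caps B=0 W=0
Move 9: B@(2,0) -> caps B=1 W=0

Answer: 1 0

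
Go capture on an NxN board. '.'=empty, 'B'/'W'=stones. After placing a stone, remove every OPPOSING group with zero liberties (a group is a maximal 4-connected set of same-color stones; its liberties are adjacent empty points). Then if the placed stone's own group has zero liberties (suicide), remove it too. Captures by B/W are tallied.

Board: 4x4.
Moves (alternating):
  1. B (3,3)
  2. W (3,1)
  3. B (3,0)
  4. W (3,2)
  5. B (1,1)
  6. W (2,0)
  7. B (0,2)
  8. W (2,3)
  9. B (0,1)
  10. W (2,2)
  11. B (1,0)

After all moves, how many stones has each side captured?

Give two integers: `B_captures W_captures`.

Answer: 0 2

Derivation:
Move 1: B@(3,3) -> caps B=0 W=0
Move 2: W@(3,1) -> caps B=0 W=0
Move 3: B@(3,0) -> caps B=0 W=0
Move 4: W@(3,2) -> caps B=0 W=0
Move 5: B@(1,1) -> caps B=0 W=0
Move 6: W@(2,0) -> caps B=0 W=1
Move 7: B@(0,2) -> caps B=0 W=1
Move 8: W@(2,3) -> caps B=0 W=2
Move 9: B@(0,1) -> caps B=0 W=2
Move 10: W@(2,2) -> caps B=0 W=2
Move 11: B@(1,0) -> caps B=0 W=2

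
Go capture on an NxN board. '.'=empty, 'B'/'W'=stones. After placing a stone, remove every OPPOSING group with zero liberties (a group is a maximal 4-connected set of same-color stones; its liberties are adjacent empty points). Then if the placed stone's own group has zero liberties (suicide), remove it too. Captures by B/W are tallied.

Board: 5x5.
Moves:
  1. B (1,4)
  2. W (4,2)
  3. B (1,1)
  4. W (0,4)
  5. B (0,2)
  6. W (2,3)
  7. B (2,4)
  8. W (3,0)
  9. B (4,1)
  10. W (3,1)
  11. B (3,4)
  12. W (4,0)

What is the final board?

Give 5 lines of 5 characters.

Move 1: B@(1,4) -> caps B=0 W=0
Move 2: W@(4,2) -> caps B=0 W=0
Move 3: B@(1,1) -> caps B=0 W=0
Move 4: W@(0,4) -> caps B=0 W=0
Move 5: B@(0,2) -> caps B=0 W=0
Move 6: W@(2,3) -> caps B=0 W=0
Move 7: B@(2,4) -> caps B=0 W=0
Move 8: W@(3,0) -> caps B=0 W=0
Move 9: B@(4,1) -> caps B=0 W=0
Move 10: W@(3,1) -> caps B=0 W=0
Move 11: B@(3,4) -> caps B=0 W=0
Move 12: W@(4,0) -> caps B=0 W=1

Answer: ..B.W
.B..B
...WB
WW..B
W.W..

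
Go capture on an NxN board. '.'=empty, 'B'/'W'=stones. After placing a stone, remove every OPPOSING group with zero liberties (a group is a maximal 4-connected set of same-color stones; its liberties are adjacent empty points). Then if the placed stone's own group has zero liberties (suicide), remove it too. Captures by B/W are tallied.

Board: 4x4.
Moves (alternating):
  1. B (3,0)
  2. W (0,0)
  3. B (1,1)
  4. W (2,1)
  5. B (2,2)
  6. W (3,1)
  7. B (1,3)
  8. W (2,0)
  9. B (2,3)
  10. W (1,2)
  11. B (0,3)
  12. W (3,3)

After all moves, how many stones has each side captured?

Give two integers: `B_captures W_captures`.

Answer: 0 1

Derivation:
Move 1: B@(3,0) -> caps B=0 W=0
Move 2: W@(0,0) -> caps B=0 W=0
Move 3: B@(1,1) -> caps B=0 W=0
Move 4: W@(2,1) -> caps B=0 W=0
Move 5: B@(2,2) -> caps B=0 W=0
Move 6: W@(3,1) -> caps B=0 W=0
Move 7: B@(1,3) -> caps B=0 W=0
Move 8: W@(2,0) -> caps B=0 W=1
Move 9: B@(2,3) -> caps B=0 W=1
Move 10: W@(1,2) -> caps B=0 W=1
Move 11: B@(0,3) -> caps B=0 W=1
Move 12: W@(3,3) -> caps B=0 W=1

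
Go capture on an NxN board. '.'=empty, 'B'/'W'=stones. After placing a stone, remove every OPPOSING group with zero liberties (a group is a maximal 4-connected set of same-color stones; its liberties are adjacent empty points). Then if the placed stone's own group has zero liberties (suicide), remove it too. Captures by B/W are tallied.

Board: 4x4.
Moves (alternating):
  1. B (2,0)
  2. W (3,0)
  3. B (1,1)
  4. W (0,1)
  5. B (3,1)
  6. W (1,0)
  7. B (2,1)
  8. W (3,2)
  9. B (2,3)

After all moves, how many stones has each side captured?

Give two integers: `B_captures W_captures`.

Answer: 1 0

Derivation:
Move 1: B@(2,0) -> caps B=0 W=0
Move 2: W@(3,0) -> caps B=0 W=0
Move 3: B@(1,1) -> caps B=0 W=0
Move 4: W@(0,1) -> caps B=0 W=0
Move 5: B@(3,1) -> caps B=1 W=0
Move 6: W@(1,0) -> caps B=1 W=0
Move 7: B@(2,1) -> caps B=1 W=0
Move 8: W@(3,2) -> caps B=1 W=0
Move 9: B@(2,3) -> caps B=1 W=0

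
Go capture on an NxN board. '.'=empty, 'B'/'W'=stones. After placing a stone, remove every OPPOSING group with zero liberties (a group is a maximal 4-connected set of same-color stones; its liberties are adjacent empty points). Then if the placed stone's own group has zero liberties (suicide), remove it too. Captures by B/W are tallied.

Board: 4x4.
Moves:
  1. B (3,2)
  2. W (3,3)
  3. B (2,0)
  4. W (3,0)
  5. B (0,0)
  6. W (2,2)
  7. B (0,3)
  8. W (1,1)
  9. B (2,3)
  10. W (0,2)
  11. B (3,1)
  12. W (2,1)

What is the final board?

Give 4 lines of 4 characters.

Move 1: B@(3,2) -> caps B=0 W=0
Move 2: W@(3,3) -> caps B=0 W=0
Move 3: B@(2,0) -> caps B=0 W=0
Move 4: W@(3,0) -> caps B=0 W=0
Move 5: B@(0,0) -> caps B=0 W=0
Move 6: W@(2,2) -> caps B=0 W=0
Move 7: B@(0,3) -> caps B=0 W=0
Move 8: W@(1,1) -> caps B=0 W=0
Move 9: B@(2,3) -> caps B=1 W=0
Move 10: W@(0,2) -> caps B=1 W=0
Move 11: B@(3,1) -> caps B=2 W=0
Move 12: W@(2,1) -> caps B=2 W=0

Answer: B.WB
.W..
BWWB
.BB.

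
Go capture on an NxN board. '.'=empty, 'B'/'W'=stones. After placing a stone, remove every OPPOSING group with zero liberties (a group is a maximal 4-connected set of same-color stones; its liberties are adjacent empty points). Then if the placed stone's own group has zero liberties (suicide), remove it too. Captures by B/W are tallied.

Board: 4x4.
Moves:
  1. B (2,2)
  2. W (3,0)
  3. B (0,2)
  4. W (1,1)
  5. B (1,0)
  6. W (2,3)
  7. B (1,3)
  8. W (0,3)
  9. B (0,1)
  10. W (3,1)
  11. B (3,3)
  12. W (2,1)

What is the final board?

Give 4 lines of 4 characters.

Move 1: B@(2,2) -> caps B=0 W=0
Move 2: W@(3,0) -> caps B=0 W=0
Move 3: B@(0,2) -> caps B=0 W=0
Move 4: W@(1,1) -> caps B=0 W=0
Move 5: B@(1,0) -> caps B=0 W=0
Move 6: W@(2,3) -> caps B=0 W=0
Move 7: B@(1,3) -> caps B=0 W=0
Move 8: W@(0,3) -> caps B=0 W=0
Move 9: B@(0,1) -> caps B=0 W=0
Move 10: W@(3,1) -> caps B=0 W=0
Move 11: B@(3,3) -> caps B=1 W=0
Move 12: W@(2,1) -> caps B=1 W=0

Answer: .BB.
BW.B
.WB.
WW.B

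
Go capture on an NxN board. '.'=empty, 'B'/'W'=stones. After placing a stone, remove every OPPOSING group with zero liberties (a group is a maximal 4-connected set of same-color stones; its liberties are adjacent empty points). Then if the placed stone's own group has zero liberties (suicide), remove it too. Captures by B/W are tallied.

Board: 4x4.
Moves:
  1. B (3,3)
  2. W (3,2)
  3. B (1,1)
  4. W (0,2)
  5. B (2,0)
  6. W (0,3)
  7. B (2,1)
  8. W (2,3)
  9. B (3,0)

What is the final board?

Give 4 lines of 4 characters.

Move 1: B@(3,3) -> caps B=0 W=0
Move 2: W@(3,2) -> caps B=0 W=0
Move 3: B@(1,1) -> caps B=0 W=0
Move 4: W@(0,2) -> caps B=0 W=0
Move 5: B@(2,0) -> caps B=0 W=0
Move 6: W@(0,3) -> caps B=0 W=0
Move 7: B@(2,1) -> caps B=0 W=0
Move 8: W@(2,3) -> caps B=0 W=1
Move 9: B@(3,0) -> caps B=0 W=1

Answer: ..WW
.B..
BB.W
B.W.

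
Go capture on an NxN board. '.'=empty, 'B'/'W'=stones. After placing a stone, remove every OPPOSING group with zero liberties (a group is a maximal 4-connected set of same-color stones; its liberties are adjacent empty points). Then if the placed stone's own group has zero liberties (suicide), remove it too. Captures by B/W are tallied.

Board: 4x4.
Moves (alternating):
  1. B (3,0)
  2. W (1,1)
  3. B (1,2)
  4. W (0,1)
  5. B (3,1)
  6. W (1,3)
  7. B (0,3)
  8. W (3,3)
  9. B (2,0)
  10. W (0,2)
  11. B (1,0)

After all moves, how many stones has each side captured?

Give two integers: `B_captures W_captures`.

Answer: 0 1

Derivation:
Move 1: B@(3,0) -> caps B=0 W=0
Move 2: W@(1,1) -> caps B=0 W=0
Move 3: B@(1,2) -> caps B=0 W=0
Move 4: W@(0,1) -> caps B=0 W=0
Move 5: B@(3,1) -> caps B=0 W=0
Move 6: W@(1,3) -> caps B=0 W=0
Move 7: B@(0,3) -> caps B=0 W=0
Move 8: W@(3,3) -> caps B=0 W=0
Move 9: B@(2,0) -> caps B=0 W=0
Move 10: W@(0,2) -> caps B=0 W=1
Move 11: B@(1,0) -> caps B=0 W=1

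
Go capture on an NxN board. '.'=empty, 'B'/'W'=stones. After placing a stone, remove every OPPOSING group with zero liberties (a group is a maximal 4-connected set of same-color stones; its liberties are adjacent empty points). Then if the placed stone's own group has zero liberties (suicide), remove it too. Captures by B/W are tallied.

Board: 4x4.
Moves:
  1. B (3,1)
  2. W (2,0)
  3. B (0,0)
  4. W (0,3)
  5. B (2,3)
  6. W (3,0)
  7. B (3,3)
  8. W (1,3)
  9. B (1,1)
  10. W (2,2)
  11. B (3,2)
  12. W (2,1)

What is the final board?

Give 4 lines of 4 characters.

Move 1: B@(3,1) -> caps B=0 W=0
Move 2: W@(2,0) -> caps B=0 W=0
Move 3: B@(0,0) -> caps B=0 W=0
Move 4: W@(0,3) -> caps B=0 W=0
Move 5: B@(2,3) -> caps B=0 W=0
Move 6: W@(3,0) -> caps B=0 W=0
Move 7: B@(3,3) -> caps B=0 W=0
Move 8: W@(1,3) -> caps B=0 W=0
Move 9: B@(1,1) -> caps B=0 W=0
Move 10: W@(2,2) -> caps B=0 W=0
Move 11: B@(3,2) -> caps B=0 W=0
Move 12: W@(2,1) -> caps B=0 W=4

Answer: B..W
.B.W
WWW.
W...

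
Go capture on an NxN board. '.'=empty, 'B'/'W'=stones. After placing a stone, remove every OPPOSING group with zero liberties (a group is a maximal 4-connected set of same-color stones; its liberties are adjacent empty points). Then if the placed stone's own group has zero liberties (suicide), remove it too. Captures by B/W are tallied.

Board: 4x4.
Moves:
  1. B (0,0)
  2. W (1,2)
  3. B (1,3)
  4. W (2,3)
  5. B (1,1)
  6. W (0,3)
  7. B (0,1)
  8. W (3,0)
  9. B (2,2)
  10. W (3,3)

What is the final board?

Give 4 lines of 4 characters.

Answer: BB.W
.BW.
..BW
W..W

Derivation:
Move 1: B@(0,0) -> caps B=0 W=0
Move 2: W@(1,2) -> caps B=0 W=0
Move 3: B@(1,3) -> caps B=0 W=0
Move 4: W@(2,3) -> caps B=0 W=0
Move 5: B@(1,1) -> caps B=0 W=0
Move 6: W@(0,3) -> caps B=0 W=1
Move 7: B@(0,1) -> caps B=0 W=1
Move 8: W@(3,0) -> caps B=0 W=1
Move 9: B@(2,2) -> caps B=0 W=1
Move 10: W@(3,3) -> caps B=0 W=1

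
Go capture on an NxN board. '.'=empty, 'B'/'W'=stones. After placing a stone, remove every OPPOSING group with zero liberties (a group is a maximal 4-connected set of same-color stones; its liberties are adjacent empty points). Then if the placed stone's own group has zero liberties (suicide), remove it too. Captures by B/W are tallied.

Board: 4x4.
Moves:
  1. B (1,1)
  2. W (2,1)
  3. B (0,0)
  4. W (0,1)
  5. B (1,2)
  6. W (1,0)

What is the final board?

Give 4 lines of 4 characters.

Move 1: B@(1,1) -> caps B=0 W=0
Move 2: W@(2,1) -> caps B=0 W=0
Move 3: B@(0,0) -> caps B=0 W=0
Move 4: W@(0,1) -> caps B=0 W=0
Move 5: B@(1,2) -> caps B=0 W=0
Move 6: W@(1,0) -> caps B=0 W=1

Answer: .W..
WBB.
.W..
....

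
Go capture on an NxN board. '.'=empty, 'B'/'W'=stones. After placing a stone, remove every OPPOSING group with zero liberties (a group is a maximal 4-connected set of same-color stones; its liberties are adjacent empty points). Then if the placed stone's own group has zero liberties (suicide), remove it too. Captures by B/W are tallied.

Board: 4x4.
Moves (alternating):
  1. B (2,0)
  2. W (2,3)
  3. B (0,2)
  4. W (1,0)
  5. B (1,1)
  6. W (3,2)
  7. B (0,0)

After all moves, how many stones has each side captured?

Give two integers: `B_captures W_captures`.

Move 1: B@(2,0) -> caps B=0 W=0
Move 2: W@(2,3) -> caps B=0 W=0
Move 3: B@(0,2) -> caps B=0 W=0
Move 4: W@(1,0) -> caps B=0 W=0
Move 5: B@(1,1) -> caps B=0 W=0
Move 6: W@(3,2) -> caps B=0 W=0
Move 7: B@(0,0) -> caps B=1 W=0

Answer: 1 0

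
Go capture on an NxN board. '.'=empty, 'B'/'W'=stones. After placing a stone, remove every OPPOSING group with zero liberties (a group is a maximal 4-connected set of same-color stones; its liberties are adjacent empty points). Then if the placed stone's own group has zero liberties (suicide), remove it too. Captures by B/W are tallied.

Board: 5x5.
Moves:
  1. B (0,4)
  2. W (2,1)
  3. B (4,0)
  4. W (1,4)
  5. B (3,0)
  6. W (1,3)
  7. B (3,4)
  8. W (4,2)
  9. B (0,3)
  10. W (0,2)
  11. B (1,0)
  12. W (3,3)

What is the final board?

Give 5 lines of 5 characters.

Answer: ..W..
B..WW
.W...
B..WB
B.W..

Derivation:
Move 1: B@(0,4) -> caps B=0 W=0
Move 2: W@(2,1) -> caps B=0 W=0
Move 3: B@(4,0) -> caps B=0 W=0
Move 4: W@(1,4) -> caps B=0 W=0
Move 5: B@(3,0) -> caps B=0 W=0
Move 6: W@(1,3) -> caps B=0 W=0
Move 7: B@(3,4) -> caps B=0 W=0
Move 8: W@(4,2) -> caps B=0 W=0
Move 9: B@(0,3) -> caps B=0 W=0
Move 10: W@(0,2) -> caps B=0 W=2
Move 11: B@(1,0) -> caps B=0 W=2
Move 12: W@(3,3) -> caps B=0 W=2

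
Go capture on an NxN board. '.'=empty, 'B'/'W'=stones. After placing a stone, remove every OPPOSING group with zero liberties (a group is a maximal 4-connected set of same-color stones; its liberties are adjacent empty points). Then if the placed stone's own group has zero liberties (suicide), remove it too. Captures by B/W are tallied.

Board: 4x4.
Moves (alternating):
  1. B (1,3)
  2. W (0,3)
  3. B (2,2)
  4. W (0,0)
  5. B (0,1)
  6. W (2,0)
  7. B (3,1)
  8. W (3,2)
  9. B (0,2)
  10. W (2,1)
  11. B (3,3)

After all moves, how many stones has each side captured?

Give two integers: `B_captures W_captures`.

Move 1: B@(1,3) -> caps B=0 W=0
Move 2: W@(0,3) -> caps B=0 W=0
Move 3: B@(2,2) -> caps B=0 W=0
Move 4: W@(0,0) -> caps B=0 W=0
Move 5: B@(0,1) -> caps B=0 W=0
Move 6: W@(2,0) -> caps B=0 W=0
Move 7: B@(3,1) -> caps B=0 W=0
Move 8: W@(3,2) -> caps B=0 W=0
Move 9: B@(0,2) -> caps B=1 W=0
Move 10: W@(2,1) -> caps B=1 W=0
Move 11: B@(3,3) -> caps B=2 W=0

Answer: 2 0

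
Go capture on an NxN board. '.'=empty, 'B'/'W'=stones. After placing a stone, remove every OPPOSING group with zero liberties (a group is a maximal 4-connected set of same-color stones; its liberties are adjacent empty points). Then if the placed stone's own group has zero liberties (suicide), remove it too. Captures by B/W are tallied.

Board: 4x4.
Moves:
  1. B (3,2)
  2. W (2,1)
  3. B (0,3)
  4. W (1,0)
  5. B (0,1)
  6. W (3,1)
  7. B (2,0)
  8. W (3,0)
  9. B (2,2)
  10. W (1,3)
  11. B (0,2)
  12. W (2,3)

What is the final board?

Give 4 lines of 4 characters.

Answer: .BBB
W..W
.WBW
WWB.

Derivation:
Move 1: B@(3,2) -> caps B=0 W=0
Move 2: W@(2,1) -> caps B=0 W=0
Move 3: B@(0,3) -> caps B=0 W=0
Move 4: W@(1,0) -> caps B=0 W=0
Move 5: B@(0,1) -> caps B=0 W=0
Move 6: W@(3,1) -> caps B=0 W=0
Move 7: B@(2,0) -> caps B=0 W=0
Move 8: W@(3,0) -> caps B=0 W=1
Move 9: B@(2,2) -> caps B=0 W=1
Move 10: W@(1,3) -> caps B=0 W=1
Move 11: B@(0,2) -> caps B=0 W=1
Move 12: W@(2,3) -> caps B=0 W=1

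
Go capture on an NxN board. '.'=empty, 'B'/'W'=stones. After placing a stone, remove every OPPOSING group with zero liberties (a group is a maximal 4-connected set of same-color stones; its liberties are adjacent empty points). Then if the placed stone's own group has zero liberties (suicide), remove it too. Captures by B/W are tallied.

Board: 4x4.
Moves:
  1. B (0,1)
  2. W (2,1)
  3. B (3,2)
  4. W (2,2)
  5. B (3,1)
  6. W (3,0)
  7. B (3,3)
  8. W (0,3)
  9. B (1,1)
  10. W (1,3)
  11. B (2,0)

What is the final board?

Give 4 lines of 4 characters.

Move 1: B@(0,1) -> caps B=0 W=0
Move 2: W@(2,1) -> caps B=0 W=0
Move 3: B@(3,2) -> caps B=0 W=0
Move 4: W@(2,2) -> caps B=0 W=0
Move 5: B@(3,1) -> caps B=0 W=0
Move 6: W@(3,0) -> caps B=0 W=0
Move 7: B@(3,3) -> caps B=0 W=0
Move 8: W@(0,3) -> caps B=0 W=0
Move 9: B@(1,1) -> caps B=0 W=0
Move 10: W@(1,3) -> caps B=0 W=0
Move 11: B@(2,0) -> caps B=1 W=0

Answer: .B.W
.B.W
BWW.
.BBB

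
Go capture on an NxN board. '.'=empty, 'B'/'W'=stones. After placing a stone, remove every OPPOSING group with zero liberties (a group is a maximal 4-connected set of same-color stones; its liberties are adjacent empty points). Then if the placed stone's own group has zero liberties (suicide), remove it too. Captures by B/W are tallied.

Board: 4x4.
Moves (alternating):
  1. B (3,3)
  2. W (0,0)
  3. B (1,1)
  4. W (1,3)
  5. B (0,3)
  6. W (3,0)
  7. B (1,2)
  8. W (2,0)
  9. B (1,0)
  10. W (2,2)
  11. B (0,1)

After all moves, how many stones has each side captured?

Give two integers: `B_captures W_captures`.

Answer: 1 0

Derivation:
Move 1: B@(3,3) -> caps B=0 W=0
Move 2: W@(0,0) -> caps B=0 W=0
Move 3: B@(1,1) -> caps B=0 W=0
Move 4: W@(1,3) -> caps B=0 W=0
Move 5: B@(0,3) -> caps B=0 W=0
Move 6: W@(3,0) -> caps B=0 W=0
Move 7: B@(1,2) -> caps B=0 W=0
Move 8: W@(2,0) -> caps B=0 W=0
Move 9: B@(1,0) -> caps B=0 W=0
Move 10: W@(2,2) -> caps B=0 W=0
Move 11: B@(0,1) -> caps B=1 W=0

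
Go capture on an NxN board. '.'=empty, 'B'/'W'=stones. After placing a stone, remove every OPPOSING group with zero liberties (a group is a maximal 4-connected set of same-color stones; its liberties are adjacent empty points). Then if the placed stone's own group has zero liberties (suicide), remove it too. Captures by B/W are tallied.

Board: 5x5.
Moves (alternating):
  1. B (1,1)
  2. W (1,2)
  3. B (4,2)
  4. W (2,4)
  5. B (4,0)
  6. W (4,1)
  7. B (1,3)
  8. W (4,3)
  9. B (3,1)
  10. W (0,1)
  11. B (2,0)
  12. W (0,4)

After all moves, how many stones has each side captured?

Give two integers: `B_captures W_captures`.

Move 1: B@(1,1) -> caps B=0 W=0
Move 2: W@(1,2) -> caps B=0 W=0
Move 3: B@(4,2) -> caps B=0 W=0
Move 4: W@(2,4) -> caps B=0 W=0
Move 5: B@(4,0) -> caps B=0 W=0
Move 6: W@(4,1) -> caps B=0 W=0
Move 7: B@(1,3) -> caps B=0 W=0
Move 8: W@(4,3) -> caps B=0 W=0
Move 9: B@(3,1) -> caps B=1 W=0
Move 10: W@(0,1) -> caps B=1 W=0
Move 11: B@(2,0) -> caps B=1 W=0
Move 12: W@(0,4) -> caps B=1 W=0

Answer: 1 0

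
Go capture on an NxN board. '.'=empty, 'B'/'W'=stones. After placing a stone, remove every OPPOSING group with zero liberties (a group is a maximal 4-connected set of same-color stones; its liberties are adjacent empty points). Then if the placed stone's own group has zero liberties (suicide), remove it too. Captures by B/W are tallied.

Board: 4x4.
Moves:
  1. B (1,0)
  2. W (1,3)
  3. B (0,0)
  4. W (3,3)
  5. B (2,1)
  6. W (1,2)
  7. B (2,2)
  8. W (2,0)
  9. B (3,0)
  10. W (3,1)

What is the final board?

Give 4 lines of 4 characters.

Answer: B...
B.WW
.BB.
BW.W

Derivation:
Move 1: B@(1,0) -> caps B=0 W=0
Move 2: W@(1,3) -> caps B=0 W=0
Move 3: B@(0,0) -> caps B=0 W=0
Move 4: W@(3,3) -> caps B=0 W=0
Move 5: B@(2,1) -> caps B=0 W=0
Move 6: W@(1,2) -> caps B=0 W=0
Move 7: B@(2,2) -> caps B=0 W=0
Move 8: W@(2,0) -> caps B=0 W=0
Move 9: B@(3,0) -> caps B=1 W=0
Move 10: W@(3,1) -> caps B=1 W=0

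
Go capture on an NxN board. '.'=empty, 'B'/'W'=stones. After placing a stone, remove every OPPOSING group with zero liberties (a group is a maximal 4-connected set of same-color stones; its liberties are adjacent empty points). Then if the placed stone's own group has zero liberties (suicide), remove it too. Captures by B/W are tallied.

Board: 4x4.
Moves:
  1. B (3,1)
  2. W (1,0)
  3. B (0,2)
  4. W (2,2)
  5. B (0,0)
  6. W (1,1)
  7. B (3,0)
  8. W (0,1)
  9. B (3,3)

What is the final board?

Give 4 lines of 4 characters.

Move 1: B@(3,1) -> caps B=0 W=0
Move 2: W@(1,0) -> caps B=0 W=0
Move 3: B@(0,2) -> caps B=0 W=0
Move 4: W@(2,2) -> caps B=0 W=0
Move 5: B@(0,0) -> caps B=0 W=0
Move 6: W@(1,1) -> caps B=0 W=0
Move 7: B@(3,0) -> caps B=0 W=0
Move 8: W@(0,1) -> caps B=0 W=1
Move 9: B@(3,3) -> caps B=0 W=1

Answer: .WB.
WW..
..W.
BB.B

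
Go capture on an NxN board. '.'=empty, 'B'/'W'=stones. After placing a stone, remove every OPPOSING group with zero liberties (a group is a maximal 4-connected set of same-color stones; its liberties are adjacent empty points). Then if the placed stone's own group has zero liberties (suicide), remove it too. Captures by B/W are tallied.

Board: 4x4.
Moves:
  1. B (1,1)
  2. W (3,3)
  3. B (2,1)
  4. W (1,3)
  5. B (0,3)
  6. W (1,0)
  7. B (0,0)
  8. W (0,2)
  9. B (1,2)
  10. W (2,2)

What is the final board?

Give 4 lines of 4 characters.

Move 1: B@(1,1) -> caps B=0 W=0
Move 2: W@(3,3) -> caps B=0 W=0
Move 3: B@(2,1) -> caps B=0 W=0
Move 4: W@(1,3) -> caps B=0 W=0
Move 5: B@(0,3) -> caps B=0 W=0
Move 6: W@(1,0) -> caps B=0 W=0
Move 7: B@(0,0) -> caps B=0 W=0
Move 8: W@(0,2) -> caps B=0 W=1
Move 9: B@(1,2) -> caps B=0 W=1
Move 10: W@(2,2) -> caps B=0 W=1

Answer: B.W.
WBBW
.BW.
...W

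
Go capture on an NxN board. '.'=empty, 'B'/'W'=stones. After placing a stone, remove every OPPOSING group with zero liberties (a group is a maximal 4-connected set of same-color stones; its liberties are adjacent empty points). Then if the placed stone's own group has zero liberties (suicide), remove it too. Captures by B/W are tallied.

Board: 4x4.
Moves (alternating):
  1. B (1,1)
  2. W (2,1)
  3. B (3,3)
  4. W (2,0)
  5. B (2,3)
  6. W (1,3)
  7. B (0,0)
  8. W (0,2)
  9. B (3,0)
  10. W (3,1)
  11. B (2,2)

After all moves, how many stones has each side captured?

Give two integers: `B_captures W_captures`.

Answer: 0 1

Derivation:
Move 1: B@(1,1) -> caps B=0 W=0
Move 2: W@(2,1) -> caps B=0 W=0
Move 3: B@(3,3) -> caps B=0 W=0
Move 4: W@(2,0) -> caps B=0 W=0
Move 5: B@(2,3) -> caps B=0 W=0
Move 6: W@(1,3) -> caps B=0 W=0
Move 7: B@(0,0) -> caps B=0 W=0
Move 8: W@(0,2) -> caps B=0 W=0
Move 9: B@(3,0) -> caps B=0 W=0
Move 10: W@(3,1) -> caps B=0 W=1
Move 11: B@(2,2) -> caps B=0 W=1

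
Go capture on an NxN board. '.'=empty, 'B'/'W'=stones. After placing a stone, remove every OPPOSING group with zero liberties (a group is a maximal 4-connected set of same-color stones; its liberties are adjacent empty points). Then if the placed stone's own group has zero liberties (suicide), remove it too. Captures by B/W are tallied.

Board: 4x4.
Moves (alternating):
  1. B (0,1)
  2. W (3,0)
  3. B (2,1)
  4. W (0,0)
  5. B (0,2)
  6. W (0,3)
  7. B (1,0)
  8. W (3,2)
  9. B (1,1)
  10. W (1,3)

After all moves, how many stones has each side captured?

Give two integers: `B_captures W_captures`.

Answer: 1 0

Derivation:
Move 1: B@(0,1) -> caps B=0 W=0
Move 2: W@(3,0) -> caps B=0 W=0
Move 3: B@(2,1) -> caps B=0 W=0
Move 4: W@(0,0) -> caps B=0 W=0
Move 5: B@(0,2) -> caps B=0 W=0
Move 6: W@(0,3) -> caps B=0 W=0
Move 7: B@(1,0) -> caps B=1 W=0
Move 8: W@(3,2) -> caps B=1 W=0
Move 9: B@(1,1) -> caps B=1 W=0
Move 10: W@(1,3) -> caps B=1 W=0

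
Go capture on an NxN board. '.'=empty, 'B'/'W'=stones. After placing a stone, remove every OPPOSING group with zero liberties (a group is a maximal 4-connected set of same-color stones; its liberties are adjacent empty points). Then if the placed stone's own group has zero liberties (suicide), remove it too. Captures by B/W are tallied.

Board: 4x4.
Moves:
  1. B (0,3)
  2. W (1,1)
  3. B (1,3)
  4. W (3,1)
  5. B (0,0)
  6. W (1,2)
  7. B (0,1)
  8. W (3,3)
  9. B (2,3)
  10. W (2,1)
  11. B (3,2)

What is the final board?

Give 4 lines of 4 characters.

Move 1: B@(0,3) -> caps B=0 W=0
Move 2: W@(1,1) -> caps B=0 W=0
Move 3: B@(1,3) -> caps B=0 W=0
Move 4: W@(3,1) -> caps B=0 W=0
Move 5: B@(0,0) -> caps B=0 W=0
Move 6: W@(1,2) -> caps B=0 W=0
Move 7: B@(0,1) -> caps B=0 W=0
Move 8: W@(3,3) -> caps B=0 W=0
Move 9: B@(2,3) -> caps B=0 W=0
Move 10: W@(2,1) -> caps B=0 W=0
Move 11: B@(3,2) -> caps B=1 W=0

Answer: BB.B
.WWB
.W.B
.WB.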